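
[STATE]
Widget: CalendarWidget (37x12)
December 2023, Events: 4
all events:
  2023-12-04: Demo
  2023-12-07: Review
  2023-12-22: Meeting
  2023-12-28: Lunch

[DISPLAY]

            December 2023            
Mo Tu We Th Fr Sa Su                 
             1  2  3                 
 4*  5  6  7*  8  9 10               
11 12 13 14 15 16 17                 
18 19 20 21 22* 23 24                
25 26 27 28* 29 30 31                
                                     
                                     
                                     
                                     
                                     


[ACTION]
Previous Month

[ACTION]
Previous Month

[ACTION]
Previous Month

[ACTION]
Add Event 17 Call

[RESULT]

            September 2023           
Mo Tu We Th Fr Sa Su                 
             1  2  3                 
 4  5  6  7  8  9 10                 
11 12 13 14 15 16 17*                
18 19 20 21 22 23 24                 
25 26 27 28 29 30                    
                                     
                                     
                                     
                                     
                                     


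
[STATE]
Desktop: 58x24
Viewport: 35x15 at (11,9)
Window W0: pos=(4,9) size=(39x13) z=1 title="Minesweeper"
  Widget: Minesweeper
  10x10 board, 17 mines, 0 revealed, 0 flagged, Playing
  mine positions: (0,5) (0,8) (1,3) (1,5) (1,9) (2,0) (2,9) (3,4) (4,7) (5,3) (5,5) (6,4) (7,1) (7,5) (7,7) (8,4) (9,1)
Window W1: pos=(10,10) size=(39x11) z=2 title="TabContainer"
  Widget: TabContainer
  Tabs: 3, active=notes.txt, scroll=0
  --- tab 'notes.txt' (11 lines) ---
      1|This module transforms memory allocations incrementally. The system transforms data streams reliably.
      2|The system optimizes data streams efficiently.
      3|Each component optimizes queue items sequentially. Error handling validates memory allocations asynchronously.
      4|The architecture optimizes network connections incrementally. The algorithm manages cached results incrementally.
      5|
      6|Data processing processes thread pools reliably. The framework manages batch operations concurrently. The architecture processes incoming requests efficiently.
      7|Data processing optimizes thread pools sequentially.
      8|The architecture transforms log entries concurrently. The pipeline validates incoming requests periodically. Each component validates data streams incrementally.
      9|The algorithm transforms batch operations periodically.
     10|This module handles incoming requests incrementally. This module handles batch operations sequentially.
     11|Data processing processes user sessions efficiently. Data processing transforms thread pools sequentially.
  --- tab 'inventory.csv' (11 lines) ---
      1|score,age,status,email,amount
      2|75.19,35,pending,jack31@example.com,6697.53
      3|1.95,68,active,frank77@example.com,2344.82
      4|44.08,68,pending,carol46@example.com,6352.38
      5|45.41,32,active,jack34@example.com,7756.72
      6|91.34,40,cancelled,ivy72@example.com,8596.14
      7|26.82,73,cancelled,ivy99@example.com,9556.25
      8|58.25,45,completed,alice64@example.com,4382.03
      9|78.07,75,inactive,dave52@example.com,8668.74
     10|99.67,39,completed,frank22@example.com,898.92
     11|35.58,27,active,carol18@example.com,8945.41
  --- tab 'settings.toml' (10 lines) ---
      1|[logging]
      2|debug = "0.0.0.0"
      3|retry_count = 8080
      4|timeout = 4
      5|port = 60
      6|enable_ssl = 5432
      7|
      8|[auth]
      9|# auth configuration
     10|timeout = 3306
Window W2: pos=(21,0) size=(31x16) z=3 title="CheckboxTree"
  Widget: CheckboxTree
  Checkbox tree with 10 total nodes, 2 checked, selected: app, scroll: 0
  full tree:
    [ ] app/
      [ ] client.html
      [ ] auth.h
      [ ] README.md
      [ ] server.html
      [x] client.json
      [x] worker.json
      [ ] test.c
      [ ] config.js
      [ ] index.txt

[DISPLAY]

━━━━━━━━━━┃   [x] worker.json      
━━━━━━━━━━┃   [ ] test.c           
 TabContai┃   [ ] config.js        
──────────┃   [ ] index.txt        
[notes.txt┃                        
──────────┃                        
This modul┗━━━━━━━━━━━━━━━━━━━━━━━━
The system optimizes data streams e
Each component optimizes queue item
The architecture optimizes network 
                                   
━━━━━━━━━━━━━━━━━━━━━━━━━━━━━━━━━━━
━━━━━━━━━━━━━━━━━━━━━━━━━━━━━━━┛   
                                   
                                   


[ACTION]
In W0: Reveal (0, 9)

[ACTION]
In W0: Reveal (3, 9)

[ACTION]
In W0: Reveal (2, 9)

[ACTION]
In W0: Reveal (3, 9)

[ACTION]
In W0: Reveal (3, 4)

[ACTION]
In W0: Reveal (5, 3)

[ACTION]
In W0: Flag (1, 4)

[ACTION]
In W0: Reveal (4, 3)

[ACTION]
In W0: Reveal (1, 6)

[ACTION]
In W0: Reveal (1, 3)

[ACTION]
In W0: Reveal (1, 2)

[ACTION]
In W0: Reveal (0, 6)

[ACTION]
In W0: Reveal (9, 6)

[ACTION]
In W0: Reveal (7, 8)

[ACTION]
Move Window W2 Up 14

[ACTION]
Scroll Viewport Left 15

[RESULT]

    ┏━━━━━━━━━━━━━━━━┃   [x] worker
    ┃ Mine┏━━━━━━━━━━┃   [ ] test.c
    ┠─────┃ TabContai┃   [ ] config
    ┃■■■■■┠──────────┃   [ ] index.
    ┃■■■✹■┃[notes.txt┃             
    ┃✹■■■■┃──────────┃             
    ┃■■■■✹┃This modul┗━━━━━━━━━━━━━
    ┃■■■■■┃The system optimizes dat
    ┃■■■✹■┃Each component optimizes
    ┃■■■■✹┃The architecture optimiz
    ┃■✹■■■┃                        
    ┃■■■■✹┗━━━━━━━━━━━━━━━━━━━━━━━━
    ┗━━━━━━━━━━━━━━━━━━━━━━━━━━━━━━
                                   
                                   


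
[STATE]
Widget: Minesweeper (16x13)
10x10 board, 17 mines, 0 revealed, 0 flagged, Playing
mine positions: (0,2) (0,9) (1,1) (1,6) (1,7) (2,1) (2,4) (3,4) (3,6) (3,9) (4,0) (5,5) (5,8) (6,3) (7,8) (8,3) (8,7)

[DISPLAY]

■■■■■■■■■■      
■■■■■■■■■■      
■■■■■■■■■■      
■■■■■■■■■■      
■■■■■■■■■■      
■■■■■■■■■■      
■■■■■■■■■■      
■■■■■■■■■■      
■■■■■■■■■■      
■■■■■■■■■■      
                
                
                


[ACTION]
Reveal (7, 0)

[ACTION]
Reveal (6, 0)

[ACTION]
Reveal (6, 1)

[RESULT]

■■■■■■■■■■      
■■■■■■■■■■      
■■■■■■■■■■      
■■■■■■■■■■      
■■■■■■■■■■      
111■■■■■■■      
  1■■■■■■■      
  2■■■■■■■      
  1■■■■■■■      
  1■■■■■■■      
                
                
                


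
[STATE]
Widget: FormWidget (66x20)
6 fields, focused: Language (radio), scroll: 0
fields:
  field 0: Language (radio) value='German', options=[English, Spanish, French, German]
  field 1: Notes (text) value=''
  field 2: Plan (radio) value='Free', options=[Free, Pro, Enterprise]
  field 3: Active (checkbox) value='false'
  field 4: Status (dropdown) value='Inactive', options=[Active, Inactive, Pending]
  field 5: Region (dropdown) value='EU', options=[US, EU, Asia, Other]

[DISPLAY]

> Language:   ( ) English  ( ) Spanish  ( ) French  (●) German    
  Notes:      [                                                  ]
  Plan:       (●) Free  ( ) Pro  ( ) Enterprise                   
  Active:     [ ]                                                 
  Status:     [Inactive                                         ▼]
  Region:     [EU                                               ▼]
                                                                  
                                                                  
                                                                  
                                                                  
                                                                  
                                                                  
                                                                  
                                                                  
                                                                  
                                                                  
                                                                  
                                                                  
                                                                  
                                                                  


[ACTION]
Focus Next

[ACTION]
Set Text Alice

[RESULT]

  Language:   ( ) English  ( ) Spanish  ( ) French  (●) German    
> Notes:      [Alice                                             ]
  Plan:       (●) Free  ( ) Pro  ( ) Enterprise                   
  Active:     [ ]                                                 
  Status:     [Inactive                                         ▼]
  Region:     [EU                                               ▼]
                                                                  
                                                                  
                                                                  
                                                                  
                                                                  
                                                                  
                                                                  
                                                                  
                                                                  
                                                                  
                                                                  
                                                                  
                                                                  
                                                                  


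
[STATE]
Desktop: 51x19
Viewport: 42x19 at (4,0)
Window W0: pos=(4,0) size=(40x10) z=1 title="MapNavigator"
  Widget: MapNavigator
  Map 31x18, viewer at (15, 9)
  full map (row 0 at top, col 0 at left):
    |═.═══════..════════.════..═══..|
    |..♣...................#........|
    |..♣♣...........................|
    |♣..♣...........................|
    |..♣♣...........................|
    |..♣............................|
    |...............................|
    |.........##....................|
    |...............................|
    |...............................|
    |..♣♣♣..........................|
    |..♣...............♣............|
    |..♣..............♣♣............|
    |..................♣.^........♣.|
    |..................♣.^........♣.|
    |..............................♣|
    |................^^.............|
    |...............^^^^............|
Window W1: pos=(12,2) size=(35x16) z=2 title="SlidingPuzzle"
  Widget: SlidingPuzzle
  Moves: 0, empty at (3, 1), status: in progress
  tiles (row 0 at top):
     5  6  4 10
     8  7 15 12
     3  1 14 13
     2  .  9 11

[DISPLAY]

┏━━━━━━━━━━━━━━━━━━━━━━━━━━━━━━━━━━━━━━┓  
┃ MapNavigator                         ┃  
┠───────┏━━━━━━━━━━━━━━━━━━━━━━━━━━━━━━━━━
┃    ...┃ SlidingPuzzle                   
┃    ...┠─────────────────────────────────
┃    ...┃┌────┬────┬────┬────┐            
┃    ...┃│  5 │  6 │  4 │ 10 │            
┃    ..♣┃├────┼────┼────┼────┤            
┃    ..♣┃│  8 │  7 │ 15 │ 12 │            
┗━━━━━━━┃├────┼────┼────┼────┤            
        ┃│  3 │  1 │ 14 │ 13 │            
        ┃├────┼────┼────┼────┤            
        ┃│  2 │    │  9 │ 11 │            
        ┃└────┴────┴────┴────┘            
        ┃Moves: 0                         
        ┃                                 
        ┃                                 
        ┗━━━━━━━━━━━━━━━━━━━━━━━━━━━━━━━━━
                                          


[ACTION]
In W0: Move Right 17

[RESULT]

┏━━━━━━━━━━━━━━━━━━━━━━━━━━━━━━━━━━━━━━┓  
┃ MapNavigator                         ┃  
┠───────┏━━━━━━━━━━━━━━━━━━━━━━━━━━━━━━━━━
┃.......┃ SlidingPuzzle                   
┃.......┠─────────────────────────────────
┃.......┃┌────┬────┬────┬────┐            
┃.......┃│  5 │  6 │  4 │ 10 │            
┃.......┃├────┼────┼────┼────┤            
┃.......┃│  8 │  7 │ 15 │ 12 │            
┗━━━━━━━┃├────┼────┼────┼────┤            
        ┃│  3 │  1 │ 14 │ 13 │            
        ┃├────┼────┼────┼────┤            
        ┃│  2 │    │  9 │ 11 │            
        ┃└────┴────┴────┴────┘            
        ┃Moves: 0                         
        ┃                                 
        ┃                                 
        ┗━━━━━━━━━━━━━━━━━━━━━━━━━━━━━━━━━
                                          


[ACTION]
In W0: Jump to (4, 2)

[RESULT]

┏━━━━━━━━━━━━━━━━━━━━━━━━━━━━━━━━━━━━━━┓  
┃ MapNavigator                         ┃  
┠───────┏━━━━━━━━━━━━━━━━━━━━━━━━━━━━━━━━━
┃       ┃ SlidingPuzzle                   
┃       ┠─────────────────────────────────
┃       ┃┌────┬────┬────┬────┐            
┃       ┃│  5 │  6 │  4 │ 10 │            
┃       ┃├────┼────┼────┼────┤            
┃       ┃│  8 │  7 │ 15 │ 12 │            
┗━━━━━━━┃├────┼────┼────┼────┤            
        ┃│  3 │  1 │ 14 │ 13 │            
        ┃├────┼────┼────┼────┤            
        ┃│  2 │    │  9 │ 11 │            
        ┃└────┴────┴────┴────┘            
        ┃Moves: 0                         
        ┃                                 
        ┃                                 
        ┗━━━━━━━━━━━━━━━━━━━━━━━━━━━━━━━━━
                                          


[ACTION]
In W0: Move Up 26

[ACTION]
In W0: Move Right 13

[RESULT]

┏━━━━━━━━━━━━━━━━━━━━━━━━━━━━━━━━━━━━━━┓  
┃ MapNavigator                         ┃  
┠───────┏━━━━━━━━━━━━━━━━━━━━━━━━━━━━━━━━━
┃       ┃ SlidingPuzzle                   
┃       ┠─────────────────────────────────
┃       ┃┌────┬────┬────┬────┐            
┃  ═.═══┃│  5 │  6 │  4 │ 10 │            
┃  ..♣..┃├────┼────┼────┼────┤            
┃  ..♣♣.┃│  8 │  7 │ 15 │ 12 │            
┗━━━━━━━┃├────┼────┼────┼────┤            
        ┃│  3 │  1 │ 14 │ 13 │            
        ┃├────┼────┼────┼────┤            
        ┃│  2 │    │  9 │ 11 │            
        ┃└────┴────┴────┴────┘            
        ┃Moves: 0                         
        ┃                                 
        ┃                                 
        ┗━━━━━━━━━━━━━━━━━━━━━━━━━━━━━━━━━
                                          


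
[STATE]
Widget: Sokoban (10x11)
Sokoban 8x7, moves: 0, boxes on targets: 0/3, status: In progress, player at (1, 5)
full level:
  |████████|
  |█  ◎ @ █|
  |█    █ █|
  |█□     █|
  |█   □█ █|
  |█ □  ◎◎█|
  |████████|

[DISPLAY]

████████  
█  ◎ @ █  
█    █ █  
█□     █  
█   □█ █  
█ □  ◎◎█  
████████  
Moves: 0  
          
          
          


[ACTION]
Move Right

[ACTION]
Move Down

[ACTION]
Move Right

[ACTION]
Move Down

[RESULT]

████████  
█  ◎   █  
█    █ █  
█□    @█  
█   □█ █  
█ □  ◎◎█  
████████  
Moves: 3  
          
          
          


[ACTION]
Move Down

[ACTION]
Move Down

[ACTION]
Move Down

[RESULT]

████████  
█  ◎   █  
█    █ █  
█□     █  
█   □█ █  
█ □  ◎+█  
████████  
Moves: 5  
          
          
          


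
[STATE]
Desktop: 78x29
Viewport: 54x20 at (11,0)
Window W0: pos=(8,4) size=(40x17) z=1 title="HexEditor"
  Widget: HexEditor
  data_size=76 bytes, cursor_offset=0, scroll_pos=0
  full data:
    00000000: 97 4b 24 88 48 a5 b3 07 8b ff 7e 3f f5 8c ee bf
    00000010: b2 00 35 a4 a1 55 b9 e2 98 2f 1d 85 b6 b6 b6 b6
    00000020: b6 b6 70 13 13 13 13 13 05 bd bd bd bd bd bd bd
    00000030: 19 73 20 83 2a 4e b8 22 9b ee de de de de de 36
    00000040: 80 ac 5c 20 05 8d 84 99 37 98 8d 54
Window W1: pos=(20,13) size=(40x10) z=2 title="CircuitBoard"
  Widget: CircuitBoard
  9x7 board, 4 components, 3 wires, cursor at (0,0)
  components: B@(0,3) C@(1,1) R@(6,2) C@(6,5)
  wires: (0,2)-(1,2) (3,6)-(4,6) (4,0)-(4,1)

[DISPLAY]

                                                      
                                                      
                                                      
                                                      
━━━━━━━━━━━━━━━━━━━━━━━━━━━━━━━━━━━━┓                 
exEditor                            ┃                 
────────────────────────────────────┨                 
000000  97 4b 24 88 48 a5 b3 07  8b ┃                 
000010  b2 00 35 a4 a1 55 b9 e2  98 ┃                 
000020  b6 b6 70 13 13 13 13 13  05 ┃                 
000030  19 73 20 83 2a 4e b8 22  9b ┃                 
000040  80 ac 5c 20 05 8d 84 99  37 ┃                 
                                    ┃                 
         ┏━━━━━━━━━━━━━━━━━━━━━━━━━━━━━━━━━━━━━━┓     
         ┃ CircuitBoard                         ┃     
         ┠──────────────────────────────────────┨     
         ┃   0 1 2 3 4 5 6 7 8                  ┃     
         ┃0  [.]      ·   B                     ┃     
         ┃            │                         ┃     
         ┃1       C   ·                         ┃     


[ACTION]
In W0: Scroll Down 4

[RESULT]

                                                      
                                                      
                                                      
                                                      
━━━━━━━━━━━━━━━━━━━━━━━━━━━━━━━━━━━━┓                 
exEditor                            ┃                 
────────────────────────────────────┨                 
000040  80 ac 5c 20 05 8d 84 99  37 ┃                 
                                    ┃                 
                                    ┃                 
                                    ┃                 
                                    ┃                 
                                    ┃                 
         ┏━━━━━━━━━━━━━━━━━━━━━━━━━━━━━━━━━━━━━━┓     
         ┃ CircuitBoard                         ┃     
         ┠──────────────────────────────────────┨     
         ┃   0 1 2 3 4 5 6 7 8                  ┃     
         ┃0  [.]      ·   B                     ┃     
         ┃            │                         ┃     
         ┃1       C   ·                         ┃     


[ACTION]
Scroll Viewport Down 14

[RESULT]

                                    ┃                 
                                    ┃                 
                                    ┃                 
                                    ┃                 
         ┏━━━━━━━━━━━━━━━━━━━━━━━━━━━━━━━━━━━━━━┓     
         ┃ CircuitBoard                         ┃     
         ┠──────────────────────────────────────┨     
         ┃   0 1 2 3 4 5 6 7 8                  ┃     
         ┃0  [.]      ·   B                     ┃     
         ┃            │                         ┃     
         ┃1       C   ·                         ┃     
━━━━━━━━━┃                                      ┃     
         ┃2                                     ┃     
         ┗━━━━━━━━━━━━━━━━━━━━━━━━━━━━━━━━━━━━━━┛     
                                                      
                                                      
                                                      
                                                      
                                                      
                                                      


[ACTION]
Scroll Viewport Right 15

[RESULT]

                       ┃                              
                       ┃                              
                       ┃                              
                       ┃                              
━━━━━━━━━━━━━━━━━━━━━━━━━━━━━━━━━━━┓                  
rcuitBoard                         ┃                  
───────────────────────────────────┨                  
0 1 2 3 4 5 6 7 8                  ┃                  
[.]      ·   B                     ┃                  
         │                         ┃                  
     C   ·                         ┃                  
                                   ┃                  
                                   ┃                  
━━━━━━━━━━━━━━━━━━━━━━━━━━━━━━━━━━━┛                  
                                                      
                                                      
                                                      
                                                      
                                                      
                                                      


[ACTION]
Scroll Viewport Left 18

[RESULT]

  ┃                                      ┃            
  ┃                                      ┃            
  ┃                                      ┃            
  ┃                                      ┃            
  ┃           ┏━━━━━━━━━━━━━━━━━━━━━━━━━━━━━━━━━━━━━━┓
  ┃           ┃ CircuitBoard                         ┃
  ┃           ┠──────────────────────────────────────┨
  ┃           ┃   0 1 2 3 4 5 6 7 8                  ┃
  ┃           ┃0  [.]      ·   B                     ┃
  ┃           ┃            │                         ┃
  ┃           ┃1       C   ·                         ┃
  ┗━━━━━━━━━━━┃                                      ┃
              ┃2                                     ┃
              ┗━━━━━━━━━━━━━━━━━━━━━━━━━━━━━━━━━━━━━━┛
                                                      
                                                      
                                                      
                                                      
                                                      
                                                      


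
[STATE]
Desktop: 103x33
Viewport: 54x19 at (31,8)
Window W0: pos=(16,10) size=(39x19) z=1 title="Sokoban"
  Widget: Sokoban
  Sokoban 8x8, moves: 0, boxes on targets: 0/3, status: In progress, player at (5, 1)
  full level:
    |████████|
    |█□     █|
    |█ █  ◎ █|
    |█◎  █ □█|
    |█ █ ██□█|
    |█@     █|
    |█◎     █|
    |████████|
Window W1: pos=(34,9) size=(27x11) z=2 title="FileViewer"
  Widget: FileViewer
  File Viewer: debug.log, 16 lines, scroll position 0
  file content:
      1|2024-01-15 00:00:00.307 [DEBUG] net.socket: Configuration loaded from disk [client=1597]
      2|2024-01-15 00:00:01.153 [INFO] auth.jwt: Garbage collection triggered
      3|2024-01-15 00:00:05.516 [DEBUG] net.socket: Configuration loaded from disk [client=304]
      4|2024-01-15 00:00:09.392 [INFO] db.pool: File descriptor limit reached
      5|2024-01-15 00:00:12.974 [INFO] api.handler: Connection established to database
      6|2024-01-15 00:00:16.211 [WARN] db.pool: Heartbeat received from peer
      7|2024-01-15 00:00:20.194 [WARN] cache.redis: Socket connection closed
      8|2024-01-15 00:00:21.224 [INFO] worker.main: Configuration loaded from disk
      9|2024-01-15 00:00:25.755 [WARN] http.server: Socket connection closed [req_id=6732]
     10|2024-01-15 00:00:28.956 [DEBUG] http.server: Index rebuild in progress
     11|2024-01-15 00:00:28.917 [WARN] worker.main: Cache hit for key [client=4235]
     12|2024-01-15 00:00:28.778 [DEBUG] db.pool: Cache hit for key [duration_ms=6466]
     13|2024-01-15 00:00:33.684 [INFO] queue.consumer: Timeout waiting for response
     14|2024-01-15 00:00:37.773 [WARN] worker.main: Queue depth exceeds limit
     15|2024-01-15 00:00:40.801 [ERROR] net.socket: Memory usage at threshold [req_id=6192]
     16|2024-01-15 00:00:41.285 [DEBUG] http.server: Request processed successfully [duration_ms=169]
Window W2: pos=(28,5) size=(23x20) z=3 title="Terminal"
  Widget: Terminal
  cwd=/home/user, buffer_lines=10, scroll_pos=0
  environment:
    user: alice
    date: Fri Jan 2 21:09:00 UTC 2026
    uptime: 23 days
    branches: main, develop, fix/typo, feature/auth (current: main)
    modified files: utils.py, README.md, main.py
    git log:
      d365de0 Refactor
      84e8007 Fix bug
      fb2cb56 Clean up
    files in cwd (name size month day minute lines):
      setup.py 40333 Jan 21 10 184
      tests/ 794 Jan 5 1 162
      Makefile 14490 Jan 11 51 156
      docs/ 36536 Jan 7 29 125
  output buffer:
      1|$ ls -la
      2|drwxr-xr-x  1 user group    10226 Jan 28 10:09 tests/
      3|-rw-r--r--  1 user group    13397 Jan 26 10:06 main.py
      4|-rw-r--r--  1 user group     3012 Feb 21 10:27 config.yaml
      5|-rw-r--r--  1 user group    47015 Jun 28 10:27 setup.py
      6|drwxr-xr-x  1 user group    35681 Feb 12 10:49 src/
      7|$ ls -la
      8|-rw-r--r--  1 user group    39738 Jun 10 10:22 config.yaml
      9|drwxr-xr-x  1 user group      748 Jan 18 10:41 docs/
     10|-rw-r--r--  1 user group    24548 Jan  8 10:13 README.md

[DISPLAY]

ls -la             ┃                                  
wxr-xr-x  1 user gr┃━━━━━━━━━┓                        
w-r--r--  1 user gr┃         ┃                        
w-r--r--  1 user gr┃─────────┨                        
w-r--r--  1 user gr┃:00.307 ▲┃                        
wxr-xr-x  1 user gr┃:01.153 █┃                        
ls -la             ┃:05.516 ░┃                        
w-r--r--  1 user gr┃:09.392 ░┃                        
wxr-xr-x  1 user gr┃:12.974 ░┃                        
w-r--r--  1 user gr┃:16.211 ░┃                        
█                  ┃:20.194 ▼┃                        
                   ┃━━━━━━━━━┛                        
                   ┃   ┃                              
                   ┃   ┃                              
                   ┃   ┃                              
                   ┃   ┃                              
━━━━━━━━━━━━━━━━━━━┛   ┃                              
                       ┃                              
                       ┃                              


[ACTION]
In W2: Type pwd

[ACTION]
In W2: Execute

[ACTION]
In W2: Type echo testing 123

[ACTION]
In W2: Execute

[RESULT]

ls -la             ┃                                  
wxr-xr-x  1 user gr┃━━━━━━━━━┓                        
w-r--r--  1 user gr┃         ┃                        
w-r--r--  1 user gr┃─────────┨                        
w-r--r--  1 user gr┃:00.307 ▲┃                        
wxr-xr-x  1 user gr┃:01.153 █┃                        
ls -la             ┃:05.516 ░┃                        
w-r--r--  1 user gr┃:09.392 ░┃                        
wxr-xr-x  1 user gr┃:12.974 ░┃                        
w-r--r--  1 user gr┃:16.211 ░┃                        
pwd                ┃:20.194 ▼┃                        
ome/user           ┃━━━━━━━━━┛                        
echo testing 123   ┃   ┃                              
sting 123          ┃   ┃                              
█                  ┃   ┃                              
                   ┃   ┃                              
━━━━━━━━━━━━━━━━━━━┛   ┃                              
                       ┃                              
                       ┃                              


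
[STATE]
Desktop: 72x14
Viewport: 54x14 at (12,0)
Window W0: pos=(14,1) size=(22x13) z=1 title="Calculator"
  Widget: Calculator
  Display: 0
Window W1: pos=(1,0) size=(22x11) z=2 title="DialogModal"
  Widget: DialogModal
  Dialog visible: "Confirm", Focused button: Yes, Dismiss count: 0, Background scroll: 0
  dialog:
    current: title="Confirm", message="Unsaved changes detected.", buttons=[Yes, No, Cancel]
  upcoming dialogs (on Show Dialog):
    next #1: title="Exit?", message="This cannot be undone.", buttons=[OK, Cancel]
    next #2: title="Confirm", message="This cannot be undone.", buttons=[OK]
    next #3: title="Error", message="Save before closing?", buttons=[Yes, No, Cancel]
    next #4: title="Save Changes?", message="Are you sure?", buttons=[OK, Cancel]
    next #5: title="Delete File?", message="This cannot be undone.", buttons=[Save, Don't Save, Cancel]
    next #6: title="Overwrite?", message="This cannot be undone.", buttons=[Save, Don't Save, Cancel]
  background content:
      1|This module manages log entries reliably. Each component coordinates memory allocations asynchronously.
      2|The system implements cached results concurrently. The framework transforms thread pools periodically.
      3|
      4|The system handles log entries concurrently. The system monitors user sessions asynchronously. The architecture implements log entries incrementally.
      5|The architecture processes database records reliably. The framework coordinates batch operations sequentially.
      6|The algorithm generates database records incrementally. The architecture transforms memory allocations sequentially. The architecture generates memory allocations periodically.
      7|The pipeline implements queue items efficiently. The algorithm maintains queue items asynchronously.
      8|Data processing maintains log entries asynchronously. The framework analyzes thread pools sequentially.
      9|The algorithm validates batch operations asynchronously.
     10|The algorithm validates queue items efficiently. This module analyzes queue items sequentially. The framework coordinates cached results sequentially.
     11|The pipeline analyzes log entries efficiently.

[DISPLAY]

━━━━━━━━━━┓                                           
al        ┃━━━━━━━━━━━━┓                              
──────────┨tor         ┃                              
e manages ┃────────────┨                              
───────┐nt┃           0┃                              
irm    │  ┃┬───┬───┐   ┃                              
 change│ l┃│ 9 │ ÷ │   ┃                              
No   Ca│ro┃┼───┼───┤   ┃                              
───────┘ra┃│ 6 │ × │   ┃                              
ne impleme┃┼───┼───┤   ┃                              
━━━━━━━━━━┛│ 3 │ - │   ┃                              
  ┃├───┼───┼───┼───┤   ┃                              
  ┃│ 0 │ . │ = │ + │   ┃                              
  ┗━━━━━━━━━━━━━━━━━━━━┛                              


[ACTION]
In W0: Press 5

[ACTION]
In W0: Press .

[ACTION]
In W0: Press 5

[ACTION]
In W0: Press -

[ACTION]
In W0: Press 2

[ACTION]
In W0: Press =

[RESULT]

━━━━━━━━━━┓                                           
al        ┃━━━━━━━━━━━━┓                              
──────────┨tor         ┃                              
e manages ┃────────────┨                              
───────┐nt┃         3.5┃                              
irm    │  ┃┬───┬───┐   ┃                              
 change│ l┃│ 9 │ ÷ │   ┃                              
No   Ca│ro┃┼───┼───┤   ┃                              
───────┘ra┃│ 6 │ × │   ┃                              
ne impleme┃┼───┼───┤   ┃                              
━━━━━━━━━━┛│ 3 │ - │   ┃                              
  ┃├───┼───┼───┼───┤   ┃                              
  ┃│ 0 │ . │ = │ + │   ┃                              
  ┗━━━━━━━━━━━━━━━━━━━━┛                              


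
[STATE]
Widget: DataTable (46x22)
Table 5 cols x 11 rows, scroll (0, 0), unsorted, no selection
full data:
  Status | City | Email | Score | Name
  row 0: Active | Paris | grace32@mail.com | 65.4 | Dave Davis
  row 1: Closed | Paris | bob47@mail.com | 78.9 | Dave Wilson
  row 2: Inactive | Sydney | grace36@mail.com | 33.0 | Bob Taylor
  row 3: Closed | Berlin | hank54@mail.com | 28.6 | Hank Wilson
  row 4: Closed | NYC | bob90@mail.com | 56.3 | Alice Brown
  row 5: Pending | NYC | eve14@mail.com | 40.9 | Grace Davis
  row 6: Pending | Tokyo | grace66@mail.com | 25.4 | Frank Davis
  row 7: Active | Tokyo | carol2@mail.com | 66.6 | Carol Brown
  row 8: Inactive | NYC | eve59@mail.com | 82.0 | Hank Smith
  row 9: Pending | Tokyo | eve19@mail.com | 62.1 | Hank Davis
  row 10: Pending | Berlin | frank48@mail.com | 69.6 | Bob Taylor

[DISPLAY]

Status  │City  │Email           │Score│Name   
────────┼──────┼────────────────┼─────┼───────
Active  │Paris │grace32@mail.com│65.4 │Dave Da
Closed  │Paris │bob47@mail.com  │78.9 │Dave Wi
Inactive│Sydney│grace36@mail.com│33.0 │Bob Tay
Closed  │Berlin│hank54@mail.com │28.6 │Hank Wi
Closed  │NYC   │bob90@mail.com  │56.3 │Alice B
Pending │NYC   │eve14@mail.com  │40.9 │Grace D
Pending │Tokyo │grace66@mail.com│25.4 │Frank D
Active  │Tokyo │carol2@mail.com │66.6 │Carol B
Inactive│NYC   │eve59@mail.com  │82.0 │Hank Sm
Pending │Tokyo │eve19@mail.com  │62.1 │Hank Da
Pending │Berlin│frank48@mail.com│69.6 │Bob Tay
                                              
                                              
                                              
                                              
                                              
                                              
                                              
                                              
                                              


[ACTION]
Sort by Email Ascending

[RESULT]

Status  │City  │Email          ▲│Score│Name   
────────┼──────┼────────────────┼─────┼───────
Closed  │Paris │bob47@mail.com  │78.9 │Dave Wi
Closed  │NYC   │bob90@mail.com  │56.3 │Alice B
Active  │Tokyo │carol2@mail.com │66.6 │Carol B
Pending │NYC   │eve14@mail.com  │40.9 │Grace D
Pending │Tokyo │eve19@mail.com  │62.1 │Hank Da
Inactive│NYC   │eve59@mail.com  │82.0 │Hank Sm
Pending │Berlin│frank48@mail.com│69.6 │Bob Tay
Active  │Paris │grace32@mail.com│65.4 │Dave Da
Inactive│Sydney│grace36@mail.com│33.0 │Bob Tay
Pending │Tokyo │grace66@mail.com│25.4 │Frank D
Closed  │Berlin│hank54@mail.com │28.6 │Hank Wi
                                              
                                              
                                              
                                              
                                              
                                              
                                              
                                              
                                              


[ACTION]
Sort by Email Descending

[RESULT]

Status  │City  │Email          ▼│Score│Name   
────────┼──────┼────────────────┼─────┼───────
Closed  │Berlin│hank54@mail.com │28.6 │Hank Wi
Pending │Tokyo │grace66@mail.com│25.4 │Frank D
Inactive│Sydney│grace36@mail.com│33.0 │Bob Tay
Active  │Paris │grace32@mail.com│65.4 │Dave Da
Pending │Berlin│frank48@mail.com│69.6 │Bob Tay
Inactive│NYC   │eve59@mail.com  │82.0 │Hank Sm
Pending │Tokyo │eve19@mail.com  │62.1 │Hank Da
Pending │NYC   │eve14@mail.com  │40.9 │Grace D
Active  │Tokyo │carol2@mail.com │66.6 │Carol B
Closed  │NYC   │bob90@mail.com  │56.3 │Alice B
Closed  │Paris │bob47@mail.com  │78.9 │Dave Wi
                                              
                                              
                                              
                                              
                                              
                                              
                                              
                                              
                                              


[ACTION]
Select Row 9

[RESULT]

Status  │City  │Email          ▼│Score│Name   
────────┼──────┼────────────────┼─────┼───────
Closed  │Berlin│hank54@mail.com │28.6 │Hank Wi
Pending │Tokyo │grace66@mail.com│25.4 │Frank D
Inactive│Sydney│grace36@mail.com│33.0 │Bob Tay
Active  │Paris │grace32@mail.com│65.4 │Dave Da
Pending │Berlin│frank48@mail.com│69.6 │Bob Tay
Inactive│NYC   │eve59@mail.com  │82.0 │Hank Sm
Pending │Tokyo │eve19@mail.com  │62.1 │Hank Da
Pending │NYC   │eve14@mail.com  │40.9 │Grace D
Active  │Tokyo │carol2@mail.com │66.6 │Carol B
>losed  │NYC   │bob90@mail.com  │56.3 │Alice B
Closed  │Paris │bob47@mail.com  │78.9 │Dave Wi
                                              
                                              
                                              
                                              
                                              
                                              
                                              
                                              
                                              
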